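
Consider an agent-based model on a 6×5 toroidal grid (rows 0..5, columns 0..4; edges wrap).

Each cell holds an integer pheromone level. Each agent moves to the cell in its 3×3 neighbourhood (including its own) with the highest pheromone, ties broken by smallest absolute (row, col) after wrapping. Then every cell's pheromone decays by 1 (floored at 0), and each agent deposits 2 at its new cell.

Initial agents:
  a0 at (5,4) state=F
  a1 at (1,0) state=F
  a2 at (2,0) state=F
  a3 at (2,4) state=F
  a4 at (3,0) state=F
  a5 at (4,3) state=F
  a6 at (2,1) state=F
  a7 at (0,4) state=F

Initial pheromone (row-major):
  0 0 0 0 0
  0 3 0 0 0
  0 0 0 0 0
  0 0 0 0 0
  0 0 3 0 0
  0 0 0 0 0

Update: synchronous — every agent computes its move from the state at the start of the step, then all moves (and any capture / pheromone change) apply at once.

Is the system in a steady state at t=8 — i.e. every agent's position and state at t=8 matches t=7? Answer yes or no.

yes

t=1: a0@(0,0) a1@(1,1) a2@(1,1) a3@(1,0) a4@(2,0) a5@(4,2) a6@(1,1) a7@(0,0) | pheromone: 4 0 0 0 0 / 2 8 0 0 0 / 2 0 0 0 0 / 0 0 0 0 0 / 0 0 4 0 0 / 0 0 0 0 0
t=2: a0@(1,1) a1@(1,1) a2@(1,1) a3@(1,1) a4@(1,1) a5@(4,2) a6@(1,1) a7@(1,1) | pheromone: 3 0 0 0 0 / 1 21 0 0 0 / 1 0 0 0 0 / 0 0 0 0 0 / 0 0 5 0 0 / 0 0 0 0 0
t=3: a0@(1,1) a1@(1,1) a2@(1,1) a3@(1,1) a4@(1,1) a5@(4,2) a6@(1,1) a7@(1,1) | pheromone: 2 0 0 0 0 / 0 34 0 0 0 / 0 0 0 0 0 / 0 0 0 0 0 / 0 0 6 0 0 / 0 0 0 0 0
t=4: a0@(1,1) a1@(1,1) a2@(1,1) a3@(1,1) a4@(1,1) a5@(4,2) a6@(1,1) a7@(1,1) | pheromone: 1 0 0 0 0 / 0 47 0 0 0 / 0 0 0 0 0 / 0 0 0 0 0 / 0 0 7 0 0 / 0 0 0 0 0
t=5: a0@(1,1) a1@(1,1) a2@(1,1) a3@(1,1) a4@(1,1) a5@(4,2) a6@(1,1) a7@(1,1) | pheromone: 0 0 0 0 0 / 0 60 0 0 0 / 0 0 0 0 0 / 0 0 0 0 0 / 0 0 8 0 0 / 0 0 0 0 0
t=6: a0@(1,1) a1@(1,1) a2@(1,1) a3@(1,1) a4@(1,1) a5@(4,2) a6@(1,1) a7@(1,1) | pheromone: 0 0 0 0 0 / 0 73 0 0 0 / 0 0 0 0 0 / 0 0 0 0 0 / 0 0 9 0 0 / 0 0 0 0 0
t=7: a0@(1,1) a1@(1,1) a2@(1,1) a3@(1,1) a4@(1,1) a5@(4,2) a6@(1,1) a7@(1,1) | pheromone: 0 0 0 0 0 / 0 86 0 0 0 / 0 0 0 0 0 / 0 0 0 0 0 / 0 0 10 0 0 / 0 0 0 0 0
t=8: a0@(1,1) a1@(1,1) a2@(1,1) a3@(1,1) a4@(1,1) a5@(4,2) a6@(1,1) a7@(1,1) | pheromone: 0 0 0 0 0 / 0 99 0 0 0 / 0 0 0 0 0 / 0 0 0 0 0 / 0 0 11 0 0 / 0 0 0 0 0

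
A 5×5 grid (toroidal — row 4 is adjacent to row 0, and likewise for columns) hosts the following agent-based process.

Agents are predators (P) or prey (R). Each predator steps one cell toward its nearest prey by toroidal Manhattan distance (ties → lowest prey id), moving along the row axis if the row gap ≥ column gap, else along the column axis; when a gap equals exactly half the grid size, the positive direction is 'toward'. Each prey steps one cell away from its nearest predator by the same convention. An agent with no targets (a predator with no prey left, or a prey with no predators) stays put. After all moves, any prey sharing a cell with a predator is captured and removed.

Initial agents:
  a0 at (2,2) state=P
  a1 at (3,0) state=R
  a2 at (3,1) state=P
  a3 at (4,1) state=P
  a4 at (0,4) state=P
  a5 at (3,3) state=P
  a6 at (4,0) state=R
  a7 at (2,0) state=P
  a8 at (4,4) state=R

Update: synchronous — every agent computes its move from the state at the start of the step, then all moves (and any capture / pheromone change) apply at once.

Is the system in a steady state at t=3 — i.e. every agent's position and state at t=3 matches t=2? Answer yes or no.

yes

t=1: a0@(2,1):P a2@(3,0):P a3@(4,0):P a4@(4,4):P a5@(3,4):P a7@(3,0):P
t=2: (unchanged — steady state)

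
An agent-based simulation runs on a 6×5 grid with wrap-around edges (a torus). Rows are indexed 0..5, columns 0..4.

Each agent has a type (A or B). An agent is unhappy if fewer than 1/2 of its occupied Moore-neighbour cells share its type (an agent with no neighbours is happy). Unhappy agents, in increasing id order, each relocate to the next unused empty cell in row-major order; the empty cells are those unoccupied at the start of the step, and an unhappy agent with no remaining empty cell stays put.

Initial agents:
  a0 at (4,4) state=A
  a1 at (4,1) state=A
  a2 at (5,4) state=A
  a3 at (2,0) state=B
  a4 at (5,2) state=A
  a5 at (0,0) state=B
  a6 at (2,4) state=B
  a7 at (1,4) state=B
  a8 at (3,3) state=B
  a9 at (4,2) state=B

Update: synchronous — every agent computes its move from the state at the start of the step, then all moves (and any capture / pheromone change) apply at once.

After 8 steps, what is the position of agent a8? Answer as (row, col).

(3, 3)

t=1: a0@(4,4):A a1@(4,1):A a2@(5,4):A a3@(2,0):B a4@(5,2):A a5@(0,0):B a6@(2,4):B a7@(1,4):B a8@(3,3):B a9@(0,1):B
t=2: (unchanged — steady state)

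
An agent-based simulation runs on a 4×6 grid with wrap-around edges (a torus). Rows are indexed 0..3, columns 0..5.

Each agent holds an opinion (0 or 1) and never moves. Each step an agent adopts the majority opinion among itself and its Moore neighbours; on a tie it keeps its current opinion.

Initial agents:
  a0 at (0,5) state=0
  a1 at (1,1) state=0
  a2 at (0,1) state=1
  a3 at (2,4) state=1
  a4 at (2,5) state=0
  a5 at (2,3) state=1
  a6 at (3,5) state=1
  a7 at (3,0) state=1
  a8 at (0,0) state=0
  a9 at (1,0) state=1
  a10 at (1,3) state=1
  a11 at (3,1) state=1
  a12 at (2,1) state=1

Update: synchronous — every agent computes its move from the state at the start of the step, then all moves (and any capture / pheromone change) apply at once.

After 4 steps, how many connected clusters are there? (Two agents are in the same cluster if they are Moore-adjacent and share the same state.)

1

t=1: a0@(0,5):1 a1@(1,1):1 a2@(0,1):1 a3@(2,4):1 a4@(2,5):1 a5@(2,3):1 a6@(3,5):1 a7@(3,0):1 a8@(0,0):1 a9@(1,0):0 a10@(1,3):1 a11@(3,1):1 a12@(2,1):1
t=2: a0@(0,5):1 a1@(1,1):1 a2@(0,1):1 a3@(2,4):1 a4@(2,5):1 a5@(2,3):1 a6@(3,5):1 a7@(3,0):1 a8@(0,0):1 a9@(1,0):1 a10@(1,3):1 a11@(3,1):1 a12@(2,1):1
t=3: (unchanged — steady state)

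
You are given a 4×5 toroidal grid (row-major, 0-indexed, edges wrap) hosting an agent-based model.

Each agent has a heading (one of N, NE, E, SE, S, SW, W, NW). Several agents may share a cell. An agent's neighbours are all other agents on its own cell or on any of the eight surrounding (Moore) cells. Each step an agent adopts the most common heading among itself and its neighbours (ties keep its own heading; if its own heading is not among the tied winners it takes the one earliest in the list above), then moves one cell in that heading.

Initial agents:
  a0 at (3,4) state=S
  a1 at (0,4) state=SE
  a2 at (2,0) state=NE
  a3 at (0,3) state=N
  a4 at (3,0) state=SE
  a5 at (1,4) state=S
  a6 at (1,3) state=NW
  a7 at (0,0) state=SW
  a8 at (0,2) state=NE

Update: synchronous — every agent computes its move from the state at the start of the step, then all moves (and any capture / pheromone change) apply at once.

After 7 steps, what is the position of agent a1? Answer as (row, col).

t=1: a0@(0,0):SE a1@(1,0):SE a2@(3,0):S a3@(1,3):S a4@(0,1):SE a5@(2,4):S a6@(0,2):NW a7@(1,1):SE a8@(3,3):NE
t=2: a0@(1,1):SE a1@(2,1):SE a2@(0,0):S a3@(2,3):S a4@(1,2):SE a5@(3,4):S a6@(1,3):SE a7@(2,2):SE a8@(2,4):NE
t=3: a0@(2,2):SE a1@(3,2):SE a2@(1,0):S a3@(3,4):SE a4@(2,3):SE a5@(0,4):S a6@(2,4):SE a7@(3,3):SE a8@(3,4):S
t=4: a0@(3,3):SE a1@(0,3):SE a2@(2,0):S a3@(0,0):SE a4@(3,4):SE a5@(1,4):S a6@(3,0):SE a7@(0,4):SE a8@(0,0):SE
t=5: a0@(0,4):SE a1@(1,4):SE a2@(3,0):S a3@(1,1):SE a4@(0,0):SE a5@(2,0):SE a6@(0,1):SE a7@(1,0):SE a8@(1,1):SE
t=6: a0@(1,0):SE a1@(2,0):SE a2@(0,1):SE a3@(2,2):SE a4@(1,1):SE a5@(3,1):SE a6@(1,2):SE a7@(2,1):SE a8@(2,2):SE
t=7: a0@(2,1):SE a1@(3,1):SE a2@(1,2):SE a3@(3,3):SE a4@(2,2):SE a5@(0,2):SE a6@(2,3):SE a7@(3,2):SE a8@(3,3):SE

(3, 1)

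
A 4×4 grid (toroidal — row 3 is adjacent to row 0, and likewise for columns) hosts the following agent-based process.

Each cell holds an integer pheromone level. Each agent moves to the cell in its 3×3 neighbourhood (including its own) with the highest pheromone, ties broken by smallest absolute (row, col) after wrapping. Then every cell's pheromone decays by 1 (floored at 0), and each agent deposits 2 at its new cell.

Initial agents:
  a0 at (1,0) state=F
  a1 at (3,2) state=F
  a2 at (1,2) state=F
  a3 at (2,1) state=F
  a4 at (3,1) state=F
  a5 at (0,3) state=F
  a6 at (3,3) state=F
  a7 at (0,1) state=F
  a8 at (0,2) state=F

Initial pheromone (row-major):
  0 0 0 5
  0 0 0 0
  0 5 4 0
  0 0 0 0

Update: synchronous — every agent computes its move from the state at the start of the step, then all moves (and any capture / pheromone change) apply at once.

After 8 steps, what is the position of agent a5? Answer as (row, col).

t=1: a0@(0,3) a1@(0,3) a2@(0,3) a3@(2,1) a4@(2,1) a5@(0,3) a6@(0,3) a7@(0,0) a8@(0,3) | pheromone: 2 0 0 16 / 0 0 0 0 / 0 8 3 0 / 0 0 0 0
t=2: a0@(0,3) a1@(0,3) a2@(0,3) a3@(2,1) a4@(2,1) a5@(0,3) a6@(0,3) a7@(0,3) a8@(0,3) | pheromone: 1 0 0 29 / 0 0 0 0 / 0 11 2 0 / 0 0 0 0
t=3: a0@(0,3) a1@(0,3) a2@(0,3) a3@(2,1) a4@(2,1) a5@(0,3) a6@(0,3) a7@(0,3) a8@(0,3) | pheromone: 0 0 0 42 / 0 0 0 0 / 0 14 1 0 / 0 0 0 0
t=4: a0@(0,3) a1@(0,3) a2@(0,3) a3@(2,1) a4@(2,1) a5@(0,3) a6@(0,3) a7@(0,3) a8@(0,3) | pheromone: 0 0 0 55 / 0 0 0 0 / 0 17 0 0 / 0 0 0 0
t=5: a0@(0,3) a1@(0,3) a2@(0,3) a3@(2,1) a4@(2,1) a5@(0,3) a6@(0,3) a7@(0,3) a8@(0,3) | pheromone: 0 0 0 68 / 0 0 0 0 / 0 20 0 0 / 0 0 0 0
t=6: a0@(0,3) a1@(0,3) a2@(0,3) a3@(2,1) a4@(2,1) a5@(0,3) a6@(0,3) a7@(0,3) a8@(0,3) | pheromone: 0 0 0 81 / 0 0 0 0 / 0 23 0 0 / 0 0 0 0
t=7: a0@(0,3) a1@(0,3) a2@(0,3) a3@(2,1) a4@(2,1) a5@(0,3) a6@(0,3) a7@(0,3) a8@(0,3) | pheromone: 0 0 0 94 / 0 0 0 0 / 0 26 0 0 / 0 0 0 0
t=8: a0@(0,3) a1@(0,3) a2@(0,3) a3@(2,1) a4@(2,1) a5@(0,3) a6@(0,3) a7@(0,3) a8@(0,3) | pheromone: 0 0 0 107 / 0 0 0 0 / 0 29 0 0 / 0 0 0 0

(0, 3)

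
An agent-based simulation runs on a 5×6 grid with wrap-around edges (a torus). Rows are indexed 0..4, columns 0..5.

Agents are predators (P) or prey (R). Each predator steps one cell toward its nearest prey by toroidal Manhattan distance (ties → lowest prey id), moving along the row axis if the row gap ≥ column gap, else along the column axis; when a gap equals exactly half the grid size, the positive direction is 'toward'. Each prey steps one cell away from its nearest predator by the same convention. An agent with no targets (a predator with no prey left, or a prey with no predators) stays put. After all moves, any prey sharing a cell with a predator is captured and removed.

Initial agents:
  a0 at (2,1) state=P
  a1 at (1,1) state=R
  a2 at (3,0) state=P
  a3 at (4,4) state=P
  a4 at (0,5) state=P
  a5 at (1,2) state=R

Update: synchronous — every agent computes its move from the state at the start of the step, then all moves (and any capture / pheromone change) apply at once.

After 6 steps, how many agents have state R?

2

t=1: a0@(1,1):P a1@(0,1):R a2@(2,0):P a3@(0,4):P a4@(0,0):P a5@(0,2):R
t=2: a0@(0,1):P a1@(4,1):R a2@(1,0):P a3@(0,3):P a4@(0,1):P a5@(4,2):R
t=3: a0@(4,1):P a1@(3,1):R a2@(0,0):P a3@(4,3):P a4@(4,1):P a5@(3,2):R
t=4: a0@(3,1):P a1@(2,1):R a2@(4,0):P a3@(3,3):P a4@(3,1):P a5@(2,2):R
t=5: a0@(2,1):P a1@(1,1):R a2@(3,0):P a3@(2,3):P a4@(2,1):P a5@(1,2):R
t=6: a0@(1,1):P a1@(0,1):R a2@(2,0):P a3@(1,3):P a4@(1,1):P a5@(0,2):R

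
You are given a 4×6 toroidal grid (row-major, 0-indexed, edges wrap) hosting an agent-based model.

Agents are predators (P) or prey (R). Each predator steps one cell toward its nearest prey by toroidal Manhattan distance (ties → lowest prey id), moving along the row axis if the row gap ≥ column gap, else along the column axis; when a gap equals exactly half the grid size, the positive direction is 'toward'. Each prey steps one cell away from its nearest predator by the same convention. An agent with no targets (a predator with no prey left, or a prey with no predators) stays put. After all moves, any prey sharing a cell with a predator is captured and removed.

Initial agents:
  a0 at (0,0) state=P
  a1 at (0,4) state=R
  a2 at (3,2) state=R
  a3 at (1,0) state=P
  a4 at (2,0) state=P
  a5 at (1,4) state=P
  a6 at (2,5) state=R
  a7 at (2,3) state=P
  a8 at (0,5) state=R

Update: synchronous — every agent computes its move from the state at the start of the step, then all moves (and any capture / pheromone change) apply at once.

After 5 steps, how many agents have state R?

1

t=1: a0@(0,5):P a1@(3,4):R a2@(0,2):R a3@(2,0):P a4@(2,5):P a5@(0,4):P a6@(2,4):R a7@(3,3):P
t=2: a0@(3,5):P a2@(0,1):R a3@(2,5):P a4@(2,4):P a5@(3,4):P a6@(2,3):R a7@(3,4):P
t=3: a0@(3,0):P a2@(0,2):R a3@(2,4):P a4@(2,3):P a5@(2,4):P a6@(2,2):R a7@(2,4):P
t=4: a0@(3,1):P a2@(0,3):R a3@(2,3):P a4@(2,2):P a5@(2,3):P a6@(2,1):R a7@(2,3):P
t=5: a0@(2,1):P a3@(3,3):P a4@(2,1):P a5@(3,3):P a6@(1,1):R a7@(3,3):P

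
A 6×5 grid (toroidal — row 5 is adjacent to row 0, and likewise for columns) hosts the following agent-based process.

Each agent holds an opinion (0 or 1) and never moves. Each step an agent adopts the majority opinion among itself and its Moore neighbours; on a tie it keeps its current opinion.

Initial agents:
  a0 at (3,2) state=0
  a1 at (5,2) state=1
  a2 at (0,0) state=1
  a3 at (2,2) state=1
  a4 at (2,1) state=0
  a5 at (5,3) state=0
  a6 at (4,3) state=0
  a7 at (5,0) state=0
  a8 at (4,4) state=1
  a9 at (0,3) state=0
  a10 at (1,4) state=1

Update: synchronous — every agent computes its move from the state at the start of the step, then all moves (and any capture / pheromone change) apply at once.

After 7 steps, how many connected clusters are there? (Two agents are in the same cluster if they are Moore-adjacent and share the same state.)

t=1: a0@(3,2):0 a1@(5,2):0 a2@(0,0):1 a3@(2,2):0 a4@(2,1):0 a5@(5,3):0 a6@(4,3):0 a7@(5,0):1 a8@(4,4):0 a9@(0,3):0 a10@(1,4):1
t=2: (unchanged — steady state)

2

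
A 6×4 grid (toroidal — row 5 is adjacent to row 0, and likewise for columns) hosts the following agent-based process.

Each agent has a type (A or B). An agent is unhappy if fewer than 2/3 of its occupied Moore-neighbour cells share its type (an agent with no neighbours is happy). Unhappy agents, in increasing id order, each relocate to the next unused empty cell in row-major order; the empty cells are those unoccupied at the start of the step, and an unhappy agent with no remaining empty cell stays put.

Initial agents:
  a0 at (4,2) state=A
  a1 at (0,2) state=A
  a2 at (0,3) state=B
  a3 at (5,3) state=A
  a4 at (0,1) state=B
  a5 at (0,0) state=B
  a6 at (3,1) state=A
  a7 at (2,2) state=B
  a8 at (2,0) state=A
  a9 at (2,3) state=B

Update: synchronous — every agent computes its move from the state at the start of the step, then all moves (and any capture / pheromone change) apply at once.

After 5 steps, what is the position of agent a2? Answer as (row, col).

(1, 3)

t=1: a0@(4,2):A a1@(1,0):A a2@(1,1):B a3@(1,2):A a4@(1,3):B a5@(0,0):B a6@(3,1):A a7@(2,1):B a8@(3,0):A a9@(3,2):B
t=2: a0@(0,1):A a1@(0,2):A a2@(0,3):B a3@(2,0):A a4@(2,2):B a5@(0,0):B a6@(2,3):A a7@(3,3):B a8@(4,0):A a9@(4,1):B
t=3: a0@(1,0):A a1@(1,1):A a2@(1,2):B a3@(1,3):A a4@(2,1):B a5@(3,0):B a6@(3,1):A a7@(3,2):B a8@(4,2):A a9@(4,3):B
t=4: a0@(1,0):A a1@(0,0):A a2@(0,1):B a3@(0,2):A a4@(0,3):B a5@(3,0):B a6@(2,0):A a7@(2,2):B a8@(2,3):A a9@(4,3):B
t=5: a0@(1,1):A a1@(1,2):A a2@(1,3):B a3@(2,1):A a4@(3,1):B a5@(3,2):B a6@(2,0):A a7@(3,3):B a8@(4,0):A a9@(4,3):B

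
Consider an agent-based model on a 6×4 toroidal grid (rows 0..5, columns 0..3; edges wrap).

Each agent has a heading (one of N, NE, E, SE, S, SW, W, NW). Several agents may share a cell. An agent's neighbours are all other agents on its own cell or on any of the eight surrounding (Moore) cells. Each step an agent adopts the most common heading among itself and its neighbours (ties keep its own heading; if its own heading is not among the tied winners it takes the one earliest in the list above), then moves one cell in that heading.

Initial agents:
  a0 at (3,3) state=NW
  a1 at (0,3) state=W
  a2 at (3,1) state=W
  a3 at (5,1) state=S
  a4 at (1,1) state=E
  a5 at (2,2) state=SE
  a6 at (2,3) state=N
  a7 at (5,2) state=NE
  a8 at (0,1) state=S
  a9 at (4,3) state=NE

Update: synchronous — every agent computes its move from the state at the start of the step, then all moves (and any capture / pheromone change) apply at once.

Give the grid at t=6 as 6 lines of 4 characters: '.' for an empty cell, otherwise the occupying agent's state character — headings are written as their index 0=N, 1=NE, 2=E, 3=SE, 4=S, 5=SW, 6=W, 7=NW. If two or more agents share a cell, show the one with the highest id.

4444
....
....
....
1...
.44.

t=1: a0@(2,2):NW a1@(0,2):W a2@(3,0):W a3@(0,1):S a4@(1,2):E a5@(3,3):SE a6@(1,3):N a7@(4,3):NE a8@(1,1):S a9@(3,0):NE
t=2: a0@(1,1):NW a1@(1,2):S a2@(2,1):NE a3@(1,1):S a4@(2,2):S a5@(2,0):NE a6@(0,3):N a7@(3,0):NE a8@(2,1):S a9@(2,1):NE
t=3: a0@(2,1):S a1@(2,2):S a2@(1,2):NE a3@(2,1):S a4@(3,2):S a5@(1,1):NE a6@(5,3):N a7@(2,1):NE a8@(3,1):S a9@(1,2):NE
t=4: a0@(3,1):S a1@(3,2):S a2@(0,3):NE a3@(3,1):S a4@(4,2):S a5@(0,2):NE a6@(4,3):N a7@(3,1):S a8@(4,1):S a9@(0,3):NE
t=5: a0@(4,1):S a1@(4,2):S a2@(5,0):NE a3@(4,1):S a4@(5,2):S a5@(5,3):NE a6@(5,3):S a7@(4,1):S a8@(5,1):S a9@(5,0):NE
t=6: a0@(5,1):S a1@(5,2):S a2@(0,0):S a3@(5,1):S a4@(0,2):S a5@(4,0):NE a6@(0,3):S a7@(5,1):S a8@(0,1):S a9@(0,0):S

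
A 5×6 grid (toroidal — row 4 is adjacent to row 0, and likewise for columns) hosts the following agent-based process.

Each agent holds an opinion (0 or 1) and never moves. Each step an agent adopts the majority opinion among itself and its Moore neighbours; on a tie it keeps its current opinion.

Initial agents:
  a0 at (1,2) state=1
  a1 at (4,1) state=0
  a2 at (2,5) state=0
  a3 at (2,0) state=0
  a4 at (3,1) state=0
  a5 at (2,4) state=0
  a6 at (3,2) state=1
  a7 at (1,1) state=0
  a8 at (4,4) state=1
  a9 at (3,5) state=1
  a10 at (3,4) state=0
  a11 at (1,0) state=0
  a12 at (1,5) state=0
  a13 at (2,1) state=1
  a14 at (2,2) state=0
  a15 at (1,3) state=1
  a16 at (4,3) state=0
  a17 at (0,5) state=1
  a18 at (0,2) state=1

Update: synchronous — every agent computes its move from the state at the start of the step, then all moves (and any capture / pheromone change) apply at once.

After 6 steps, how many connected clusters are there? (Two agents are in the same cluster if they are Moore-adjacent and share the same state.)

2

t=1: a0@(1,2):1 a1@(4,1):0 a2@(2,5):0 a3@(2,0):0 a4@(3,1):0 a5@(2,4):0 a6@(3,2):0 a7@(1,1):0 a8@(4,4):1 a9@(3,5):0 a10@(3,4):0 a11@(1,0):0 a12@(1,5):0 a13@(2,1):0 a14@(2,2):1 a15@(1,3):1 a16@(4,3):1 a17@(0,5):1 a18@(0,2):1
t=2: a0@(1,2):1 a1@(4,1):0 a2@(2,5):0 a3@(2,0):0 a4@(3,1):0 a5@(2,4):0 a6@(3,2):0 a7@(1,1):0 a8@(4,4):1 a9@(3,5):0 a10@(3,4):0 a11@(1,0):0 a12@(1,5):0 a13@(2,1):0 a14@(2,2):0 a15@(1,3):1 a16@(4,3):1 a17@(0,5):1 a18@(0,2):1
t=3: (unchanged — steady state)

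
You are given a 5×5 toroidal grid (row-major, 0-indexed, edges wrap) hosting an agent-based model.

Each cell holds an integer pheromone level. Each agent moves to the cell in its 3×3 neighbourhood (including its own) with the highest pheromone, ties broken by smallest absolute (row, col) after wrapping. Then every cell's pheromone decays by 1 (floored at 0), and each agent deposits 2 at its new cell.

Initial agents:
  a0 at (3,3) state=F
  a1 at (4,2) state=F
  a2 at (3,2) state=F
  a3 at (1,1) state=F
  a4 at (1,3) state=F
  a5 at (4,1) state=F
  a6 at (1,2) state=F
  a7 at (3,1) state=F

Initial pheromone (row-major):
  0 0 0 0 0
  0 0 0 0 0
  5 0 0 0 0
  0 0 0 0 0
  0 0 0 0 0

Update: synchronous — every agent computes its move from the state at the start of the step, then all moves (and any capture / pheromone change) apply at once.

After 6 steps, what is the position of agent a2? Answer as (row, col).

(2, 0)

t=1: a0@(2,2) a1@(0,1) a2@(2,1) a3@(2,0) a4@(0,2) a5@(0,0) a6@(0,1) a7@(2,0) | pheromone: 2 4 2 0 0 / 0 0 0 0 0 / 8 2 2 0 0 / 0 0 0 0 0 / 0 0 0 0 0
t=2: a0@(2,1) a1@(0,1) a2@(2,0) a3@(2,0) a4@(0,1) a5@(0,1) a6@(0,1) a7@(2,0) | pheromone: 1 11 1 0 0 / 0 0 0 0 0 / 13 3 1 0 0 / 0 0 0 0 0 / 0 0 0 0 0
t=3: a0@(2,0) a1@(0,1) a2@(2,0) a3@(2,0) a4@(0,1) a5@(0,1) a6@(0,1) a7@(2,0) | pheromone: 0 18 0 0 0 / 0 0 0 0 0 / 20 2 0 0 0 / 0 0 0 0 0 / 0 0 0 0 0
t=4: a0@(2,0) a1@(0,1) a2@(2,0) a3@(2,0) a4@(0,1) a5@(0,1) a6@(0,1) a7@(2,0) | pheromone: 0 25 0 0 0 / 0 0 0 0 0 / 27 1 0 0 0 / 0 0 0 0 0 / 0 0 0 0 0
t=5: a0@(2,0) a1@(0,1) a2@(2,0) a3@(2,0) a4@(0,1) a5@(0,1) a6@(0,1) a7@(2,0) | pheromone: 0 32 0 0 0 / 0 0 0 0 0 / 34 0 0 0 0 / 0 0 0 0 0 / 0 0 0 0 0
t=6: a0@(2,0) a1@(0,1) a2@(2,0) a3@(2,0) a4@(0,1) a5@(0,1) a6@(0,1) a7@(2,0) | pheromone: 0 39 0 0 0 / 0 0 0 0 0 / 41 0 0 0 0 / 0 0 0 0 0 / 0 0 0 0 0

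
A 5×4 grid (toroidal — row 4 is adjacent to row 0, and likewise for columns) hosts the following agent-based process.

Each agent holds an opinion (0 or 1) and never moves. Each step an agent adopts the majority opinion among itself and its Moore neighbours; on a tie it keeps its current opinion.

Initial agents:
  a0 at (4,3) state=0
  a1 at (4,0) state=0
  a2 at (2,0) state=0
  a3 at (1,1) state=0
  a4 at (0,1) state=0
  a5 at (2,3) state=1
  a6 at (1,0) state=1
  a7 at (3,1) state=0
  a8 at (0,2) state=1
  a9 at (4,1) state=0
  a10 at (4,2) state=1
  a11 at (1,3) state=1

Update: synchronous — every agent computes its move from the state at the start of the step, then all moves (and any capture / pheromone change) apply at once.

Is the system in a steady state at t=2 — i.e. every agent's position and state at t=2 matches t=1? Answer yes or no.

yes

t=1: a0@(4,3):0 a1@(4,0):0 a2@(2,0):0 a3@(1,1):0 a4@(0,1):0 a5@(2,3):1 a6@(1,0):1 a7@(3,1):0 a8@(0,2):0 a9@(4,1):0 a10@(4,2):0 a11@(1,3):1
t=2: (unchanged — steady state)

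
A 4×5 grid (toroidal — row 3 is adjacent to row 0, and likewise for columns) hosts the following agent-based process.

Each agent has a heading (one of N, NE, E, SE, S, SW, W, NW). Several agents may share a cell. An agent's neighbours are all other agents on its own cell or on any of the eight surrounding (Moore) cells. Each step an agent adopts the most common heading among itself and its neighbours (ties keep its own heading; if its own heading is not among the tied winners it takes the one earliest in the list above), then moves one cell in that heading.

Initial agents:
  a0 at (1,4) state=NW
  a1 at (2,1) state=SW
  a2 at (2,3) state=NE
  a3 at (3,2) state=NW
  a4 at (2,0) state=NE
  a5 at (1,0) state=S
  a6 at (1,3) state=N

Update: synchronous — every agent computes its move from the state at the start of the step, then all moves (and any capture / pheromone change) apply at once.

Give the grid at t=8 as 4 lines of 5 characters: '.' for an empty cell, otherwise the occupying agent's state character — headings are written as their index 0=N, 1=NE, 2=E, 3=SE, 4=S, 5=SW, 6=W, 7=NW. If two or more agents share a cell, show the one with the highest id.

t=1: a0@(0,0):NE a1@(3,0):SW a2@(1,2):NW a3@(2,1):NW a4@(1,1):NE a5@(2,0):S a6@(0,3):N
t=2: a0@(3,1):NE a1@(0,4):SW a2@(0,1):NW a3@(1,0):NW a4@(0,2):NE a5@(3,0):S a6@(3,3):N
t=3: a0@(2,2):NE a1@(1,3):SW a2@(3,0):NW a3@(0,4):NW a4@(3,3):NE a5@(0,0):S a6@(2,3):N
t=4: a0@(1,3):NE a1@(2,2):SW a2@(2,4):NW a3@(3,3):NW a4@(2,4):NE a5@(3,4):NW a6@(1,4):NE
t=5: a0@(0,4):NE a1@(3,1):SW a2@(1,3):NW a3@(2,2):NW a4@(1,0):NE a5@(2,3):NW a6@(0,0):NE
t=6: a0@(3,0):NE a1@(0,0):SW a2@(0,2):NW a3@(1,1):NW a4@(0,1):NE a5@(1,2):NW a6@(3,1):NE
t=7: a0@(2,1):NE a1@(3,1):NE a2@(3,1):NW a3@(0,0):NW a4@(3,2):NE a5@(0,1):NW a6@(2,2):NE
t=8: a0@(1,2):NE a1@(2,2):NE a2@(2,2):NE a3@(3,4):NW a4@(2,3):NE a5@(3,0):NW a6@(1,3):NE

.....
..11.
..11.
7...7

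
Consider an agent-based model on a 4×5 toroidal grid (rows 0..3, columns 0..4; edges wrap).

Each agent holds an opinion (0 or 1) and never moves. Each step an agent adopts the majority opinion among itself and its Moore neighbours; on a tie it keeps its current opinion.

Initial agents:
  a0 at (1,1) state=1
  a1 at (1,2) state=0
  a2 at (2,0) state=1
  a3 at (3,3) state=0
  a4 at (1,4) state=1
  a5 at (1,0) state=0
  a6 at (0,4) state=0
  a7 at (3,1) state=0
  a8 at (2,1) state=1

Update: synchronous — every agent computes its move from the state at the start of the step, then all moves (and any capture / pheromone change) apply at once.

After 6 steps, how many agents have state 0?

2

t=1: a0@(1,1):1 a1@(1,2):1 a2@(2,0):1 a3@(3,3):0 a4@(1,4):1 a5@(1,0):1 a6@(0,4):0 a7@(3,1):1 a8@(2,1):1
t=2: (unchanged — steady state)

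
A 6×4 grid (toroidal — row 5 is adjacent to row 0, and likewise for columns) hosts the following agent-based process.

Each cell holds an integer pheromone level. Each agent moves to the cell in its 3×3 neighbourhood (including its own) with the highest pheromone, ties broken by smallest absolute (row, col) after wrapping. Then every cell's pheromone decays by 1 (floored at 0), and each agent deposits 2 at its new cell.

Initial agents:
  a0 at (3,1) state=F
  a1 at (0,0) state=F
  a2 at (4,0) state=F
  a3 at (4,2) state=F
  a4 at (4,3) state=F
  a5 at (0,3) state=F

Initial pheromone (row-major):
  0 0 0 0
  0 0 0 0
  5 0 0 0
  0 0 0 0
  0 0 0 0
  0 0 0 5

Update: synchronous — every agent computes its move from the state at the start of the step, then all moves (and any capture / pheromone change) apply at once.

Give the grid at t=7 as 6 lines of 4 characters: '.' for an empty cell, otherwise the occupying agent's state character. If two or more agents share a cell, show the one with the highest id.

t=1: a0@(2,0) a1@(5,3) a2@(5,3) a3@(5,3) a4@(5,3) a5@(5,3) | pheromone: 0 0 0 0 / 0 0 0 0 / 6 0 0 0 / 0 0 0 0 / 0 0 0 0 / 0 0 0 14
t=2: a0@(2,0) a1@(5,3) a2@(5,3) a3@(5,3) a4@(5,3) a5@(5,3) | pheromone: 0 0 0 0 / 0 0 0 0 / 7 0 0 0 / 0 0 0 0 / 0 0 0 0 / 0 0 0 23
t=3: a0@(2,0) a1@(5,3) a2@(5,3) a3@(5,3) a4@(5,3) a5@(5,3) | pheromone: 0 0 0 0 / 0 0 0 0 / 8 0 0 0 / 0 0 0 0 / 0 0 0 0 / 0 0 0 32
t=4: a0@(2,0) a1@(5,3) a2@(5,3) a3@(5,3) a4@(5,3) a5@(5,3) | pheromone: 0 0 0 0 / 0 0 0 0 / 9 0 0 0 / 0 0 0 0 / 0 0 0 0 / 0 0 0 41
t=5: a0@(2,0) a1@(5,3) a2@(5,3) a3@(5,3) a4@(5,3) a5@(5,3) | pheromone: 0 0 0 0 / 0 0 0 0 / 10 0 0 0 / 0 0 0 0 / 0 0 0 0 / 0 0 0 50
t=6: a0@(2,0) a1@(5,3) a2@(5,3) a3@(5,3) a4@(5,3) a5@(5,3) | pheromone: 0 0 0 0 / 0 0 0 0 / 11 0 0 0 / 0 0 0 0 / 0 0 0 0 / 0 0 0 59
t=7: a0@(2,0) a1@(5,3) a2@(5,3) a3@(5,3) a4@(5,3) a5@(5,3) | pheromone: 0 0 0 0 / 0 0 0 0 / 12 0 0 0 / 0 0 0 0 / 0 0 0 0 / 0 0 0 68

....
....
F...
....
....
...F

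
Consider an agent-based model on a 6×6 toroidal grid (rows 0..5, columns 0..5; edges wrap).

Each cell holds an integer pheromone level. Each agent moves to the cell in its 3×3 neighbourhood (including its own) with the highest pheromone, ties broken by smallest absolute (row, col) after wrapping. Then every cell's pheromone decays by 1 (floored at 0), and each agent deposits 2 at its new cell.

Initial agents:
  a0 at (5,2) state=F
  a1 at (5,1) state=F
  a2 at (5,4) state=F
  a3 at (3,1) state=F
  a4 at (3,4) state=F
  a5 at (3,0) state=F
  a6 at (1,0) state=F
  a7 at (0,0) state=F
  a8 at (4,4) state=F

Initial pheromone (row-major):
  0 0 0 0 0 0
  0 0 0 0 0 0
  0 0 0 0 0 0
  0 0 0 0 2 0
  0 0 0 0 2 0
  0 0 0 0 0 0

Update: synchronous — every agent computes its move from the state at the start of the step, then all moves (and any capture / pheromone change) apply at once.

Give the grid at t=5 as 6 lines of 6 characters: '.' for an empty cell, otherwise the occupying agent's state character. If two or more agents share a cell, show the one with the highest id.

F.....
......
F.....
....F.
......
......

t=1: a0@(0,1) a1@(0,0) a2@(4,4) a3@(2,0) a4@(3,4) a5@(2,0) a6@(0,0) a7@(0,0) a8@(3,4) | pheromone: 6 2 0 0 0 0 / 0 0 0 0 0 0 / 4 0 0 0 0 0 / 0 0 0 0 5 0 / 0 0 0 0 3 0 / 0 0 0 0 0 0
t=2: a0@(0,0) a1@(0,0) a2@(3,4) a3@(2,0) a4@(3,4) a5@(2,0) a6@(0,0) a7@(0,0) a8@(3,4) | pheromone: 13 1 0 0 0 0 / 0 0 0 0 0 0 / 7 0 0 0 0 0 / 0 0 0 0 10 0 / 0 0 0 0 2 0 / 0 0 0 0 0 0
t=3: a0@(0,0) a1@(0,0) a2@(3,4) a3@(2,0) a4@(3,4) a5@(2,0) a6@(0,0) a7@(0,0) a8@(3,4) | pheromone: 20 0 0 0 0 0 / 0 0 0 0 0 0 / 10 0 0 0 0 0 / 0 0 0 0 15 0 / 0 0 0 0 1 0 / 0 0 0 0 0 0
t=4: a0@(0,0) a1@(0,0) a2@(3,4) a3@(2,0) a4@(3,4) a5@(2,0) a6@(0,0) a7@(0,0) a8@(3,4) | pheromone: 27 0 0 0 0 0 / 0 0 0 0 0 0 / 13 0 0 0 0 0 / 0 0 0 0 20 0 / 0 0 0 0 0 0 / 0 0 0 0 0 0
t=5: a0@(0,0) a1@(0,0) a2@(3,4) a3@(2,0) a4@(3,4) a5@(2,0) a6@(0,0) a7@(0,0) a8@(3,4) | pheromone: 34 0 0 0 0 0 / 0 0 0 0 0 0 / 16 0 0 0 0 0 / 0 0 0 0 25 0 / 0 0 0 0 0 0 / 0 0 0 0 0 0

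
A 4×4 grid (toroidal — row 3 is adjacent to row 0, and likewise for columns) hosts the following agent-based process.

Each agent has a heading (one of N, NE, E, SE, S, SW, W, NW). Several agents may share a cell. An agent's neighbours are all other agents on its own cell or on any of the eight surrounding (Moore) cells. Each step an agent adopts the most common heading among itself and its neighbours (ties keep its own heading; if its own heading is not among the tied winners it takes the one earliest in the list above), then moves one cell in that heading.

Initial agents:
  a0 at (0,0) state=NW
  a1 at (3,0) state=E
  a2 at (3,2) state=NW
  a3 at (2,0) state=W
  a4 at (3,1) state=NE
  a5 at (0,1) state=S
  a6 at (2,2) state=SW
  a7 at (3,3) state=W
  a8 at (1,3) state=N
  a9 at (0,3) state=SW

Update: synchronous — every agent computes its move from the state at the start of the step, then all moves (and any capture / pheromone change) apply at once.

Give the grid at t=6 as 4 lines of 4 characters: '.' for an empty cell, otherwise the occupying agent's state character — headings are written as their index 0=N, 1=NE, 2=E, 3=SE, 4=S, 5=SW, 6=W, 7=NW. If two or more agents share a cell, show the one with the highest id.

t=1: a0@(3,3):NW a1@(3,3):W a2@(0,1):SW a3@(2,3):W a4@(2,0):NW a5@(3,0):NW a6@(3,1):SW a7@(3,2):W a8@(2,2):SW a9@(3,2):NW
t=2: a0@(2,2):NW a1@(2,2):NW a2@(1,0):SW a3@(1,2):NW a4@(1,3):NW a5@(2,3):NW a6@(0,0):SW a7@(3,1):W a8@(2,1):W a9@(0,1):SW
t=3: a0@(1,1):NW a1@(1,1):NW a2@(2,3):SW a3@(0,1):NW a4@(0,2):NW a5@(1,2):NW a6@(1,3):SW a7@(3,0):W a8@(1,0):NW a9@(1,0):SW
t=4: a0@(0,0):NW a1@(0,0):NW a2@(3,2):SW a3@(3,0):NW a4@(3,1):NW a5@(0,1):NW a6@(2,2):SW a7@(3,3):W a8@(0,3):NW a9@(0,3):NW
t=5: a0@(3,3):NW a1@(3,3):NW a2@(2,1):NW a3@(2,3):NW a4@(2,0):NW a5@(3,0):NW a6@(3,1):SW a7@(2,2):NW a8@(3,2):NW a9@(3,2):NW
t=6: a0@(2,2):NW a1@(2,2):NW a2@(1,0):NW a3@(1,2):NW a4@(1,3):NW a5@(2,3):NW a6@(2,0):NW a7@(1,1):NW a8@(2,1):NW a9@(2,1):NW

....
7777
7777
....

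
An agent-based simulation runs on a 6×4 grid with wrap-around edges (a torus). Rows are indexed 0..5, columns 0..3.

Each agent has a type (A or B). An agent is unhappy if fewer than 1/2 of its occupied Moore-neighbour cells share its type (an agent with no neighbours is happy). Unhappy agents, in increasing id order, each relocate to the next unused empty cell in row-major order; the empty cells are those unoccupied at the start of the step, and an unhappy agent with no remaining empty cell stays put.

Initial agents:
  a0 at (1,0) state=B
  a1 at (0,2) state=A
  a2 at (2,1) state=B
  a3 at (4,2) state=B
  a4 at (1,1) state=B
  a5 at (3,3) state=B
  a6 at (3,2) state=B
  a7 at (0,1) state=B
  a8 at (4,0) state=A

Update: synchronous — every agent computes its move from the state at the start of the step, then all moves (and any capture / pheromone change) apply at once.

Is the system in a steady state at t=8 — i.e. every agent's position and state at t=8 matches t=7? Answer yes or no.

t=1: a0@(1,0):B a1@(0,0):A a2@(2,1):B a3@(4,2):B a4@(1,1):B a5@(3,3):B a6@(3,2):B a7@(0,1):B a8@(0,3):A
t=2: a0@(1,0):B a1@(0,2):A a2@(2,1):B a3@(4,2):B a4@(1,1):B a5@(3,3):B a6@(3,2):B a7@(0,1):B a8@(0,3):A
t=3: a0@(1,0):B a1@(0,0):A a2@(2,1):B a3@(4,2):B a4@(1,1):B a5@(3,3):B a6@(3,2):B a7@(0,1):B a8@(0,3):A
t=4: a0@(1,0):B a1@(0,2):A a2@(2,1):B a3@(4,2):B a4@(1,1):B a5@(3,3):B a6@(3,2):B a7@(0,1):B a8@(0,3):A
t=5: a0@(1,0):B a1@(0,0):A a2@(2,1):B a3@(4,2):B a4@(1,1):B a5@(3,3):B a6@(3,2):B a7@(0,1):B a8@(0,3):A
t=6: a0@(1,0):B a1@(0,2):A a2@(2,1):B a3@(4,2):B a4@(1,1):B a5@(3,3):B a6@(3,2):B a7@(0,1):B a8@(0,3):A
t=7: a0@(1,0):B a1@(0,0):A a2@(2,1):B a3@(4,2):B a4@(1,1):B a5@(3,3):B a6@(3,2):B a7@(0,1):B a8@(0,3):A
t=8: a0@(1,0):B a1@(0,2):A a2@(2,1):B a3@(4,2):B a4@(1,1):B a5@(3,3):B a6@(3,2):B a7@(0,1):B a8@(0,3):A

no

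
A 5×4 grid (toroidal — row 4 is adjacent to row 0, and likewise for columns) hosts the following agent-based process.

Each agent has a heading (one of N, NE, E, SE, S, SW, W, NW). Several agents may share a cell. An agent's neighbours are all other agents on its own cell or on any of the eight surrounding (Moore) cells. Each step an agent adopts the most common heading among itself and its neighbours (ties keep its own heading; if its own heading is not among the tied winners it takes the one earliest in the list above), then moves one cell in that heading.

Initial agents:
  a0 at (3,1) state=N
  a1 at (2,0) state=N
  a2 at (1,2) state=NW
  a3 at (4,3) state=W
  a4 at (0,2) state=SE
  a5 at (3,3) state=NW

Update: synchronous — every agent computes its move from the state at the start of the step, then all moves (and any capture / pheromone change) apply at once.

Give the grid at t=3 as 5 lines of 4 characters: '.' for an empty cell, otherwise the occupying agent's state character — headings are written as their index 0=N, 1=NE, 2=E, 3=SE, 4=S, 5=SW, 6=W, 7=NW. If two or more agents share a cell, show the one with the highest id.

t=1: a0@(2,1):N a1@(1,0):N a2@(0,1):NW a3@(4,2):W a4@(1,3):SE a5@(2,2):NW
t=2: a0@(1,1):N a1@(0,0):N a2@(4,0):NW a3@(4,1):W a4@(2,0):SE a5@(1,1):NW
t=3: a0@(0,1):N a1@(4,0):N a2@(3,3):NW a3@(4,0):W a4@(3,1):SE a5@(0,1):N

.0..
....
....
.3.7
6...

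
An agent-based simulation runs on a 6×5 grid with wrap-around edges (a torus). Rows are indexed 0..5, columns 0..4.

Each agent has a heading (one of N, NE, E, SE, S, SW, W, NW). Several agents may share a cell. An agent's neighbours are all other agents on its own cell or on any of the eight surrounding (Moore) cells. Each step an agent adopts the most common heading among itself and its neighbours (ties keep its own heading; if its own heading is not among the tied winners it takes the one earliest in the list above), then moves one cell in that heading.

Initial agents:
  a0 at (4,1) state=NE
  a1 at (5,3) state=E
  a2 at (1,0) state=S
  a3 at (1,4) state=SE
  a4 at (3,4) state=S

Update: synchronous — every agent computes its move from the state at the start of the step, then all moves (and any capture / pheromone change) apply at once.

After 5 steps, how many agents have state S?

3

t=1: a0@(3,2):NE a1@(5,4):E a2@(2,0):S a3@(2,0):SE a4@(4,4):S
t=2: a0@(2,3):NE a1@(5,0):E a2@(3,0):S a3@(3,1):SE a4@(5,4):S
t=3: a0@(1,4):NE a1@(5,1):E a2@(4,0):S a3@(4,2):SE a4@(0,4):S
t=4: a0@(0,0):NE a1@(5,2):E a2@(5,0):S a3@(5,3):SE a4@(1,4):S
t=5: a0@(1,0):S a1@(5,3):E a2@(0,0):S a3@(0,4):SE a4@(2,4):S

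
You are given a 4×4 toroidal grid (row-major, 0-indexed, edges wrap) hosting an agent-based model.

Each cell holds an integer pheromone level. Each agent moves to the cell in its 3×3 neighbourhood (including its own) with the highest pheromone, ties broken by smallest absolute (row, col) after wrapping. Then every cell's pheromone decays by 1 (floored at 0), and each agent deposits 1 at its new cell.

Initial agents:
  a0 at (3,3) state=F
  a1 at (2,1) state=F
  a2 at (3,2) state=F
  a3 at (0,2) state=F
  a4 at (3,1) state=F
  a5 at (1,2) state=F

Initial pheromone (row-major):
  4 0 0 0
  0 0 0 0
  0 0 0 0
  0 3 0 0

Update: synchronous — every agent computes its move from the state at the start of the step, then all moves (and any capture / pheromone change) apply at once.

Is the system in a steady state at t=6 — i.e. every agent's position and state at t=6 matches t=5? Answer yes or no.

yes

t=1: a0@(0,0) a1@(3,1) a2@(3,1) a3@(3,1) a4@(0,0) a5@(0,1) | pheromone: 5 1 0 0 / 0 0 0 0 / 0 0 0 0 / 0 5 0 0
t=2: a0@(0,0) a1@(0,0) a2@(0,0) a3@(0,0) a4@(0,0) a5@(0,0) | pheromone: 10 0 0 0 / 0 0 0 0 / 0 0 0 0 / 0 4 0 0
t=3: a0@(0,0) a1@(0,0) a2@(0,0) a3@(0,0) a4@(0,0) a5@(0,0) | pheromone: 15 0 0 0 / 0 0 0 0 / 0 0 0 0 / 0 3 0 0
t=4: a0@(0,0) a1@(0,0) a2@(0,0) a3@(0,0) a4@(0,0) a5@(0,0) | pheromone: 20 0 0 0 / 0 0 0 0 / 0 0 0 0 / 0 2 0 0
t=5: a0@(0,0) a1@(0,0) a2@(0,0) a3@(0,0) a4@(0,0) a5@(0,0) | pheromone: 25 0 0 0 / 0 0 0 0 / 0 0 0 0 / 0 1 0 0
t=6: a0@(0,0) a1@(0,0) a2@(0,0) a3@(0,0) a4@(0,0) a5@(0,0) | pheromone: 30 0 0 0 / 0 0 0 0 / 0 0 0 0 / 0 0 0 0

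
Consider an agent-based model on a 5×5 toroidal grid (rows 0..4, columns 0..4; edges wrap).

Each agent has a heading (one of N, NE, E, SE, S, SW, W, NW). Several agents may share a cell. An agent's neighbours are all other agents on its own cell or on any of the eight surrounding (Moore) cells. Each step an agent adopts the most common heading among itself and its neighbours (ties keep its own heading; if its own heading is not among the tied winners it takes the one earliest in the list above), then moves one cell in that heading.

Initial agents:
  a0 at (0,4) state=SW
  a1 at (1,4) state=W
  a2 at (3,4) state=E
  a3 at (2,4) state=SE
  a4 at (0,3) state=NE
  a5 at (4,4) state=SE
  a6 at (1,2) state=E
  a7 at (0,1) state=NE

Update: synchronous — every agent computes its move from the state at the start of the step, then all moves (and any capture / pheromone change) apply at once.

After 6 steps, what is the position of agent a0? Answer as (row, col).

t=1: a0@(1,3):SW a1@(1,3):W a2@(4,0):SE a3@(3,0):SE a4@(4,4):NE a5@(0,0):SE a6@(0,3):NE a7@(4,2):NE
t=2: a0@(2,2):SW a1@(1,2):W a2@(0,1):SE a3@(4,1):SE a4@(0,0):SE a5@(1,1):SE a6@(4,4):NE a7@(3,3):NE
t=3: a0@(3,1):SW a1@(2,3):SE a2@(1,2):SE a3@(0,2):SE a4@(1,1):SE a5@(2,2):SE a6@(3,0):NE a7@(2,4):NE
t=4: a0@(4,0):SW a1@(3,4):SE a2@(2,3):SE a3@(1,3):SE a4@(2,2):SE a5@(3,3):SE a6@(2,1):NE a7@(1,0):NE
t=5: a0@(0,4):SW a1@(4,0):SE a2@(3,4):SE a3@(2,4):SE a4@(3,3):SE a5@(4,4):SE a6@(1,2):NE a7@(0,1):NE
t=6: a0@(1,0):SE a1@(0,1):SE a2@(4,0):SE a3@(3,0):SE a4@(4,4):SE a5@(0,0):SE a6@(0,3):NE a7@(4,2):NE

(1, 0)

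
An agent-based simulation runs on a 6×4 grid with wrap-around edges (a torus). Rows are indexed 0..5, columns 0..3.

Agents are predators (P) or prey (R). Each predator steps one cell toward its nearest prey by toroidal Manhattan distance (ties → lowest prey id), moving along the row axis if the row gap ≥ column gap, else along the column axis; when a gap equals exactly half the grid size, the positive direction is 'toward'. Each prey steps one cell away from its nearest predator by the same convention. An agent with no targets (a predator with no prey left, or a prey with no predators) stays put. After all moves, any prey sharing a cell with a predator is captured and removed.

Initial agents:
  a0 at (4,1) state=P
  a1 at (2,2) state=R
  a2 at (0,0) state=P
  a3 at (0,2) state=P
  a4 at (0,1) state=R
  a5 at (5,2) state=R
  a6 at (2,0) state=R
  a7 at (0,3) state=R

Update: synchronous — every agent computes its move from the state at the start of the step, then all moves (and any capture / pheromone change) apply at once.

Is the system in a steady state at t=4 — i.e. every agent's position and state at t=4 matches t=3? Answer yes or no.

t=1: a0@(5,1):P a1@(3,2):R a2@(0,1):P a3@(0,1):P a4@(0,2):R a5@(4,2):R a6@(3,0):R a7@(0,2):R
t=2: a0@(0,1):P a1@(2,2):R a2@(0,2):P a3@(0,2):P a4@(0,3):R a5@(3,2):R a6@(2,0):R a7@(0,3):R
t=3: a0@(0,2):P a1@(3,2):R a2@(0,3):P a3@(0,3):P a4@(0,0):R a5@(2,2):R a6@(3,0):R a7@(0,0):R
t=4: a0@(0,3):P a1@(2,2):R a2@(0,0):P a3@(0,0):P a4@(0,1):R a5@(3,2):R a6@(2,0):R a7@(0,1):R

no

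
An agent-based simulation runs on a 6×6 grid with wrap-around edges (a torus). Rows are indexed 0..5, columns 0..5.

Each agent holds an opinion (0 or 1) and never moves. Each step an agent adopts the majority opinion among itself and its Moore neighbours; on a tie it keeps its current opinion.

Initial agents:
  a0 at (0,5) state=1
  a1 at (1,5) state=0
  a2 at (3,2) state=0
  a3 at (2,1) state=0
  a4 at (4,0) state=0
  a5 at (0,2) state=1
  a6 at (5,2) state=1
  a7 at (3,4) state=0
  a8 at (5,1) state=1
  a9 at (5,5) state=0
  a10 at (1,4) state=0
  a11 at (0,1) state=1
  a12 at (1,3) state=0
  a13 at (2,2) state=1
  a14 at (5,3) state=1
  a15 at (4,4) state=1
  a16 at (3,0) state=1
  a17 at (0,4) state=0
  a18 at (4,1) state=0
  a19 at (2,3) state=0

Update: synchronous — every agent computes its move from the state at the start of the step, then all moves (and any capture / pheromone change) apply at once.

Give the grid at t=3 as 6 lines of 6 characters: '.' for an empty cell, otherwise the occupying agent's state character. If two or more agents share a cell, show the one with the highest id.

t=1: a0@(0,5):0 a1@(1,5):0 a2@(3,2):0 a3@(2,1):0 a4@(4,0):0 a5@(0,2):1 a6@(5,2):1 a7@(3,4):0 a8@(5,1):1 a9@(5,5):0 a10@(1,4):0 a11@(0,1):1 a12@(1,3):0 a13@(2,2):0 a14@(5,3):1 a15@(4,4):1 a16@(3,0):0 a17@(0,4):0 a18@(4,1):0 a19@(2,3):0
t=2: (unchanged — steady state)

.11.00
...000
.000..
0.0.0.
00..1.
.111.0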